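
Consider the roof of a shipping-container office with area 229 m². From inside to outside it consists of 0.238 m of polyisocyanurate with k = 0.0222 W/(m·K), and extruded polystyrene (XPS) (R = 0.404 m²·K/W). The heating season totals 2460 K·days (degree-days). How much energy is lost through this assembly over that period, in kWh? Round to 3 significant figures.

1220 kWh

0.238/0.0222 = 10.72
R_total = 10.72 + 0.404 = 11.12 m²·K/W
E = A × HDD × 24 / R / 1000 = 229 × 2460 × 24 / 11.12 / 1000 = 1215 kWh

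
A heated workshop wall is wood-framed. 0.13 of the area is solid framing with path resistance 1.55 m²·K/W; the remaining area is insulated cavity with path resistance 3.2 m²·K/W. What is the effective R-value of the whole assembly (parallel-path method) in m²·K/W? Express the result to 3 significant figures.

2.81 m²·K/W

U_eff = 0.87/3.2 + 0.13/1.55 = 0.2719 + 0.08387 = 0.3557
R_eff = 1/U_eff = 2.811 m²·K/W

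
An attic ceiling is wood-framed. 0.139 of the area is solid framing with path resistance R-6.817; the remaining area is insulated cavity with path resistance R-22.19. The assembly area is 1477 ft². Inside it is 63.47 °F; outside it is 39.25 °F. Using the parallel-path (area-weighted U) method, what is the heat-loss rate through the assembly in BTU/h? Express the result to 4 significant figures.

U_eff = 0.861/22.19 + 0.139/6.817 = 0.038801 + 0.02039 = 0.059191
R_eff = 1/U_eff = 16.894 ft²·°F·h/BTU
Q = 1477 × (63.47 − 39.25) / 16.894 = 2117.5 BTU/h

2117 BTU/h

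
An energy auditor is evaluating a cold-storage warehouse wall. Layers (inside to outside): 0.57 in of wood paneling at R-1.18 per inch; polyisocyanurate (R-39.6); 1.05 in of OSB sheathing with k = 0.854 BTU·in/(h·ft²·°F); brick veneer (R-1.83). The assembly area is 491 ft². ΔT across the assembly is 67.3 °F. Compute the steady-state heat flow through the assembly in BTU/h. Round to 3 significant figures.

0.57 × 1.18 = 0.6726
1.05/0.854 = 1.23
R_total = 0.6726 + 39.6 + 1.23 + 1.83 = 43.33 ft²·°F·h/BTU
Q = A·ΔT/R = 491 × 67.3 / 43.33 = 762.6 BTU/h

763 BTU/h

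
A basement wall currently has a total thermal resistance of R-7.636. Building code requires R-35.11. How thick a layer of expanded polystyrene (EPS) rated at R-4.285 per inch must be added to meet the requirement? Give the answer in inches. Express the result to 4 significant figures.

ΔR = 35.11 − 7.636 = 27.474 ft²·°F·h/BTU
L = ΔR / (R/in) = 27.474/4.285 = 6.4117 in

6.412 in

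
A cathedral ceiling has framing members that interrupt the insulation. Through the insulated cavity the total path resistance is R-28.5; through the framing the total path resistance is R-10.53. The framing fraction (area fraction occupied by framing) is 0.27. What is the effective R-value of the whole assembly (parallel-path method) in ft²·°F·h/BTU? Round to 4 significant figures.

19.51 ft²·°F·h/BTU

U_eff = 0.73/28.5 + 0.27/10.53 = 0.025614 + 0.025641 = 0.051255
R_eff = 1/U_eff = 19.51 ft²·°F·h/BTU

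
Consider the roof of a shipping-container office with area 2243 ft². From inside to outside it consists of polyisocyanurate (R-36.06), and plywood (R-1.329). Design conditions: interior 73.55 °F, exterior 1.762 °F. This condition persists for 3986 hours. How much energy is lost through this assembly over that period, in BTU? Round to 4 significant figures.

17170000 BTU

R_total = 36.06 + 1.329 = 37.389 ft²·°F·h/BTU
Q = 2243 × (73.55 − 1.762) / 37.389 = 4306.6 BTU/h
E = 4306.6 × 3986 = 17166000 BTU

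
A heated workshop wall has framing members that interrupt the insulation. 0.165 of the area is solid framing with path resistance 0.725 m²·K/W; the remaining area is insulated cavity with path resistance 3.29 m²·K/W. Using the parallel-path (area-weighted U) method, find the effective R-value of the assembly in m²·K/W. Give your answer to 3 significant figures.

U_eff = 0.835/3.29 + 0.165/0.725 = 0.2538 + 0.2276 = 0.4814
R_eff = 1/U_eff = 2.077 m²·K/W

2.08 m²·K/W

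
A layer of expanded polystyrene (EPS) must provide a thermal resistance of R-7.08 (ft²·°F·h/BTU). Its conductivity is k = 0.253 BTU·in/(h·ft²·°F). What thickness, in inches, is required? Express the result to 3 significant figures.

1.79 in

L = R × k = 7.08 × 0.253 = 1.791 in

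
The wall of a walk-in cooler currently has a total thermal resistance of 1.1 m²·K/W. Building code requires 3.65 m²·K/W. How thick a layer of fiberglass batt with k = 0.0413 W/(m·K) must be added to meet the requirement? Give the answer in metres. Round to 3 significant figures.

ΔR = 3.65 − 1.1 = 2.55 m²·K/W
L = ΔR × k = 2.55 × 0.0413 = 0.1053 m

0.105 m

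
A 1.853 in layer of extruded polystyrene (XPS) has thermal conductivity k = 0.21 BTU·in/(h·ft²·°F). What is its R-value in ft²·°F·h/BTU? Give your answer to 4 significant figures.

8.824 ft²·°F·h/BTU

R = L/k = 1.853/0.21 = 8.8238 ft²·°F·h/BTU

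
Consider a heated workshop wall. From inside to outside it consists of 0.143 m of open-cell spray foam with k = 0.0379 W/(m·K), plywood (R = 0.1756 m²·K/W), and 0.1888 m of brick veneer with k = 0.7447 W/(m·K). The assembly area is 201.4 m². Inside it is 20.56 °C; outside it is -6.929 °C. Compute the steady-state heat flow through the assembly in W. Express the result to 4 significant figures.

0.143/0.0379 = 3.7731
0.1888/0.7447 = 0.25352
R_total = 3.7731 + 0.1756 + 0.25352 = 4.2022 m²·K/W
Q = A·ΔT/R = 201.4 × (20.56 − (-6.929)) / 4.2022 = 1317.5 W

1317 W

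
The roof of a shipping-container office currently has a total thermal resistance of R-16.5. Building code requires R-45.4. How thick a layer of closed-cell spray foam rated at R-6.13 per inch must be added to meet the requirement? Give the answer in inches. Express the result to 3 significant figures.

4.71 in

ΔR = 45.4 − 16.5 = 28.9 ft²·°F·h/BTU
L = ΔR / (R/in) = 28.9/6.13 = 4.715 in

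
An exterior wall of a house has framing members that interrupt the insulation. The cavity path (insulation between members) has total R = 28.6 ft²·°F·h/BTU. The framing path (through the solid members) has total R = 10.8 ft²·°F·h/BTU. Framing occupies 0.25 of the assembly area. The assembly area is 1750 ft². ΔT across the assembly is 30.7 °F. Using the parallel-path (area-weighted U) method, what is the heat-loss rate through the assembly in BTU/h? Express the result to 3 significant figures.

2650 BTU/h

U_eff = 0.75/28.6 + 0.25/10.8 = 0.02622 + 0.02315 = 0.04937
R_eff = 1/U_eff = 20.25 ft²·°F·h/BTU
Q = 1750 × 30.7 / 20.25 = 2653 BTU/h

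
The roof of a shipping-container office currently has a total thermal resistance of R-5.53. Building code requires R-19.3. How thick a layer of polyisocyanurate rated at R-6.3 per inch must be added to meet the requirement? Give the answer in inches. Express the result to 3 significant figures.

ΔR = 19.3 − 5.53 = 13.77 ft²·°F·h/BTU
L = ΔR / (R/in) = 13.77/6.3 = 2.186 in

2.19 in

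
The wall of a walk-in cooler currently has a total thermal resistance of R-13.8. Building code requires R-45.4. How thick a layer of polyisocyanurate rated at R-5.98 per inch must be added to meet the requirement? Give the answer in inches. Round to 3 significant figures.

5.28 in

ΔR = 45.4 − 13.8 = 31.6 ft²·°F·h/BTU
L = ΔR / (R/in) = 31.6/5.98 = 5.284 in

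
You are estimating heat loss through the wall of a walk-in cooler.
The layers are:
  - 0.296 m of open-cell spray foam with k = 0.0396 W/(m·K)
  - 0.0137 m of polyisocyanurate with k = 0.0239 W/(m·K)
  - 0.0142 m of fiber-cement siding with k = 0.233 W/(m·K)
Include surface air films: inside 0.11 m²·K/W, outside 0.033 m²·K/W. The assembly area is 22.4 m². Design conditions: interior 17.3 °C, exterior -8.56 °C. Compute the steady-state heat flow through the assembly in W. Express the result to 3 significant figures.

0.296/0.0396 = 7.475
0.0137/0.0239 = 0.5732
0.0142/0.233 = 0.06094
R_total = 0.11 + 7.475 + 0.5732 + 0.06094 + 0.033 = 8.252 m²·K/W
Q = A·ΔT/R = 22.4 × (17.3 − (-8.56)) / 8.252 = 70.2 W

70.2 W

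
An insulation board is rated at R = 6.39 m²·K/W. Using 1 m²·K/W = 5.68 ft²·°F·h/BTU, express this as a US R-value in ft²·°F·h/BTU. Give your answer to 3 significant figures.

R_US = 6.39 × 5.68 = 36.3

36.3 ft²·°F·h/BTU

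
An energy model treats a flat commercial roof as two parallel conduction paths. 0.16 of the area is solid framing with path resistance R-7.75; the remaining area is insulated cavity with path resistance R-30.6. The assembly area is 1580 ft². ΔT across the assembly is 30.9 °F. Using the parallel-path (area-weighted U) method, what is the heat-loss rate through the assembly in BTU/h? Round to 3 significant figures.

2350 BTU/h

U_eff = 0.84/30.6 + 0.16/7.75 = 0.02745 + 0.02065 = 0.0481
R_eff = 1/U_eff = 20.79 ft²·°F·h/BTU
Q = 1580 × 30.9 / 20.79 = 2348 BTU/h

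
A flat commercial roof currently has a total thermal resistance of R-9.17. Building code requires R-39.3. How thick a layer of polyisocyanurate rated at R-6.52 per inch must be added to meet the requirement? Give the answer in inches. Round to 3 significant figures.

ΔR = 39.3 − 9.17 = 30.13 ft²·°F·h/BTU
L = ΔR / (R/in) = 30.13/6.52 = 4.621 in

4.62 in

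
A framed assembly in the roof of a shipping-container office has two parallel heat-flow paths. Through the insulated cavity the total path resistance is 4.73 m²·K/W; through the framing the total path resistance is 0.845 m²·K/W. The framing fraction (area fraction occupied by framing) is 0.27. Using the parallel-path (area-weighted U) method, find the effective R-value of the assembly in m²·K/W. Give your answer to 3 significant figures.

U_eff = 0.73/4.73 + 0.27/0.845 = 0.1543 + 0.3195 = 0.4739
R_eff = 1/U_eff = 2.11 m²·K/W

2.11 m²·K/W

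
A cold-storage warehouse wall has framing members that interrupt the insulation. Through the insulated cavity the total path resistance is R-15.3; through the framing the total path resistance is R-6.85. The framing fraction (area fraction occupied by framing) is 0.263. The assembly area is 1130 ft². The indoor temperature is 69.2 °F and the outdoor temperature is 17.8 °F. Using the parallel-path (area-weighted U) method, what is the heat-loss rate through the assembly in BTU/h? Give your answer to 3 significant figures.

5030 BTU/h

U_eff = 0.737/15.3 + 0.263/6.85 = 0.04817 + 0.03839 = 0.08656
R_eff = 1/U_eff = 11.55 ft²·°F·h/BTU
Q = 1130 × (69.2 − 17.8) / 11.55 = 5028 BTU/h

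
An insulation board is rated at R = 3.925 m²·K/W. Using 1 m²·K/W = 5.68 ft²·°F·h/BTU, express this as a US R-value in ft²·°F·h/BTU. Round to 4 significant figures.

22.29 ft²·°F·h/BTU

R_US = 3.925 × 5.68 = 22.294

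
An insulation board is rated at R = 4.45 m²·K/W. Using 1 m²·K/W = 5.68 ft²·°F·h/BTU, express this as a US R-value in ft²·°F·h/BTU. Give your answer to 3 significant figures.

25.3 ft²·°F·h/BTU

R_US = 4.45 × 5.68 = 25.28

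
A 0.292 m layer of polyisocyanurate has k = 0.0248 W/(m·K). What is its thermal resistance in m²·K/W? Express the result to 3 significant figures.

11.8 m²·K/W

R = L/k = 0.292/0.0248 = 11.77 m²·K/W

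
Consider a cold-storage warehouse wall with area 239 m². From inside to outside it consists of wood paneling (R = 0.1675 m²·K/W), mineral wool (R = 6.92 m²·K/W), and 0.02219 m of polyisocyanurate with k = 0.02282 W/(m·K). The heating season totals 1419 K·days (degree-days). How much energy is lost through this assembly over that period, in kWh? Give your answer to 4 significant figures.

0.02219/0.02282 = 0.97239
R_total = 0.1675 + 6.92 + 0.97239 = 8.0599 m²·K/W
E = A × HDD × 24 / R / 1000 = 239 × 1419 × 24 / 8.0599 / 1000 = 1009.9 kWh

1010 kWh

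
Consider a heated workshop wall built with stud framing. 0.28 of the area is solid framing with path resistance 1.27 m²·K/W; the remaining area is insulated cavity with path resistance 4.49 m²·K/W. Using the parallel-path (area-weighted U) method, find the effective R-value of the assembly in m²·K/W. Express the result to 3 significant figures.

U_eff = 0.72/4.49 + 0.28/1.27 = 0.1604 + 0.2205 = 0.3808
R_eff = 1/U_eff = 2.626 m²·K/W

2.63 m²·K/W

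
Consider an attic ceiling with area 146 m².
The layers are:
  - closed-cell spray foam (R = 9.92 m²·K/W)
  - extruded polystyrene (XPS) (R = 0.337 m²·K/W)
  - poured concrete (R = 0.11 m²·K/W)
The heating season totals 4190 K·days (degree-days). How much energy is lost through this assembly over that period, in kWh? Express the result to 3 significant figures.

1420 kWh

R_total = 9.92 + 0.337 + 0.11 = 10.37 m²·K/W
E = A × HDD × 24 / R / 1000 = 146 × 4190 × 24 / 10.37 / 1000 = 1416 kWh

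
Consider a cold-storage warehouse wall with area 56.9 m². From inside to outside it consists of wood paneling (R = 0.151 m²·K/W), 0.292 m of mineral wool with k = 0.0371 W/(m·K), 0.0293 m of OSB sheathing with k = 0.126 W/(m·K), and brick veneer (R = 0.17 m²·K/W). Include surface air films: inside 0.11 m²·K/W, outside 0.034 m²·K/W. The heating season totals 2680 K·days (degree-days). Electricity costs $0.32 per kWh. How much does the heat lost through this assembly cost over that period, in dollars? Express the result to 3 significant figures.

0.292/0.0371 = 7.871
0.0293/0.126 = 0.2325
R_total = 0.11 + 0.151 + 7.871 + 0.2325 + 0.17 + 0.034 = 8.568 m²·K/W
E = A × HDD × 24 / R / 1000 = 56.9 × 2680 × 24 / 8.568 / 1000 = 427.1 kWh
Cost = 427.1 × 0.32 = $136.7

137 dollars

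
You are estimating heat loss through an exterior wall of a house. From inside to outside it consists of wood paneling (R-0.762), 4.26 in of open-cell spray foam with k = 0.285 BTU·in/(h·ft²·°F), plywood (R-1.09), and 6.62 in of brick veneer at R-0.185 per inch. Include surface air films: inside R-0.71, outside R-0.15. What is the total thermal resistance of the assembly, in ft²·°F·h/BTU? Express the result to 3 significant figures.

18.9 ft²·°F·h/BTU

4.26/0.285 = 14.95
6.62 × 0.185 = 1.225
R_total = 0.71 + 0.762 + 14.95 + 1.09 + 1.225 + 0.15 = 18.88 ft²·°F·h/BTU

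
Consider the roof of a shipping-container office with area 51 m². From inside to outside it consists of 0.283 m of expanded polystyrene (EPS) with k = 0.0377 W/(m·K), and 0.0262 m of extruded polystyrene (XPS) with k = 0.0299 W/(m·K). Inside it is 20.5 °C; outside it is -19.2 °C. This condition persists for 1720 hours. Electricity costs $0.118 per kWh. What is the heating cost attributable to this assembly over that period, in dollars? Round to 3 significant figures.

0.283/0.0377 = 7.507
0.0262/0.0299 = 0.8763
R_total = 7.507 + 0.8763 = 8.383 m²·K/W
Q = 51 × (20.5 − (-19.2)) / 8.383 = 241.5 W
E = 241.5 W × 1720 h / 1000 = 415.4 kWh
Cost = 415.4 × 0.118 = $49.02

49.0 dollars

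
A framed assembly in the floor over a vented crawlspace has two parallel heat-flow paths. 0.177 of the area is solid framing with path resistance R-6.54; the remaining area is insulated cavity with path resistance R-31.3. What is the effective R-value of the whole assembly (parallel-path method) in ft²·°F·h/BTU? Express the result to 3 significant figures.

18.7 ft²·°F·h/BTU

U_eff = 0.823/31.3 + 0.177/6.54 = 0.02629 + 0.02706 = 0.05336
R_eff = 1/U_eff = 18.74 ft²·°F·h/BTU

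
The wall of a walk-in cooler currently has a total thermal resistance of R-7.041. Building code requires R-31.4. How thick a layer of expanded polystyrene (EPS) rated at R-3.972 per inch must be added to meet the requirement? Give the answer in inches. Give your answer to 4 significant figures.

ΔR = 31.4 − 7.041 = 24.359 ft²·°F·h/BTU
L = ΔR / (R/in) = 24.359/3.972 = 6.1327 in

6.133 in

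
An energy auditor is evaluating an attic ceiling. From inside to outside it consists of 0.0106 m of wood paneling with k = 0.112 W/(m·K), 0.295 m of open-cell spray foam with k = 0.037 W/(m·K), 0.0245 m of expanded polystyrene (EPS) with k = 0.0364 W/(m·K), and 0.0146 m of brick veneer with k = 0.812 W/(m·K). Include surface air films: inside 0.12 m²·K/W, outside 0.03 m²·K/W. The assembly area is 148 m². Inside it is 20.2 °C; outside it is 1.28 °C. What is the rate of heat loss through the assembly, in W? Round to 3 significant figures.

314 W

0.0106/0.112 = 0.09464
0.295/0.037 = 7.973
0.0245/0.0364 = 0.6731
0.0146/0.812 = 0.01798
R_total = 0.12 + 0.09464 + 7.973 + 0.6731 + 0.01798 + 0.03 = 8.909 m²·K/W
Q = A·ΔT/R = 148 × (20.2 − 1.28) / 8.909 = 314.3 W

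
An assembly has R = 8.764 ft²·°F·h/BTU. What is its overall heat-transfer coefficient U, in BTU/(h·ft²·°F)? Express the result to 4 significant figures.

0.1141 BTU/(h·ft²·°F)

U = 1/R = 1/8.764 = 0.1141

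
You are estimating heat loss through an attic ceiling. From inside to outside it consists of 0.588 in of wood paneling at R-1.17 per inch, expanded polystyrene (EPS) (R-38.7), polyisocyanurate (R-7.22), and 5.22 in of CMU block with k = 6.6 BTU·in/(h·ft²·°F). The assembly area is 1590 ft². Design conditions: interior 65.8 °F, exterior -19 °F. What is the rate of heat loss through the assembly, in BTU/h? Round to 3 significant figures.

2840 BTU/h

0.588 × 1.17 = 0.688
5.22/6.6 = 0.7909
R_total = 0.688 + 38.7 + 7.22 + 0.7909 = 47.4 ft²·°F·h/BTU
Q = A·ΔT/R = 1590 × (65.8 − (-19)) / 47.4 = 2845 BTU/h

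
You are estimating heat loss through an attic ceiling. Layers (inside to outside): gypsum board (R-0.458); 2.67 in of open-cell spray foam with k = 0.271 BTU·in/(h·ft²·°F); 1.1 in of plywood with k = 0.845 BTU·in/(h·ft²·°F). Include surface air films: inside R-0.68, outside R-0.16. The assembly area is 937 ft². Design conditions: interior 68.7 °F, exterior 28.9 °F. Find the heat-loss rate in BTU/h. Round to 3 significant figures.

2.67/0.271 = 9.852
1.1/0.845 = 1.302
R_total = 0.68 + 0.458 + 9.852 + 1.302 + 0.16 = 12.45 ft²·°F·h/BTU
Q = A·ΔT/R = 937 × (68.7 − 28.9) / 12.45 = 2995 BTU/h

2990 BTU/h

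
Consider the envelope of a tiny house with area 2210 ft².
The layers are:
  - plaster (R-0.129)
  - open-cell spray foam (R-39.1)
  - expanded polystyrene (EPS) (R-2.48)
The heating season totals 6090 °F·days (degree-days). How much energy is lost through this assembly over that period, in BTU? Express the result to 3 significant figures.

R_total = 0.129 + 39.1 + 2.48 = 41.71 ft²·°F·h/BTU
E = A × HDD × 24 / R = 2210 × 6090 × 24 / 41.71 = 7744000 BTU

7740000 BTU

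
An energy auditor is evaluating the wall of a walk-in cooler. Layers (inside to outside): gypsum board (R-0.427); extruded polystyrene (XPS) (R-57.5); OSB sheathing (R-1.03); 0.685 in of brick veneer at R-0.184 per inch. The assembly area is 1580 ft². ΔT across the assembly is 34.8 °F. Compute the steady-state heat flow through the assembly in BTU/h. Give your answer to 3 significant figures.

931 BTU/h

0.685 × 0.184 = 0.126
R_total = 0.427 + 57.5 + 1.03 + 0.126 = 59.08 ft²·°F·h/BTU
Q = A·ΔT/R = 1580 × 34.8 / 59.08 = 930.6 BTU/h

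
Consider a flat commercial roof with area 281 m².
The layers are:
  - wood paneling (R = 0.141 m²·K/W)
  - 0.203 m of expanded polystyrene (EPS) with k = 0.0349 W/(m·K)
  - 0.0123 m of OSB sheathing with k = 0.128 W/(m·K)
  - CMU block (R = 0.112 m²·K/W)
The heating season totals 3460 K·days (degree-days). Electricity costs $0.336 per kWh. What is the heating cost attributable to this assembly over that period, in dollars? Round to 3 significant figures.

1270 dollars

0.203/0.0349 = 5.817
0.0123/0.128 = 0.09609
R_total = 0.141 + 5.817 + 0.09609 + 0.112 = 6.166 m²·K/W
E = A × HDD × 24 / R / 1000 = 281 × 3460 × 24 / 6.166 / 1000 = 3785 kWh
Cost = 3785 × 0.336 = $1272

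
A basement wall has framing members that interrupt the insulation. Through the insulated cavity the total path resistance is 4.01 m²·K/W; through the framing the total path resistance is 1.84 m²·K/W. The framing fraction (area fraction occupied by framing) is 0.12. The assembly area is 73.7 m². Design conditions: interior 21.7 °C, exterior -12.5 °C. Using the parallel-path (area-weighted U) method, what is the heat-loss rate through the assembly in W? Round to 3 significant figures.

U_eff = 0.88/4.01 + 0.12/1.84 = 0.2195 + 0.06522 = 0.2847
R_eff = 1/U_eff = 3.513 m²·K/W
Q = 73.7 × (21.7 − (-12.5)) / 3.513 = 717.5 W

718 W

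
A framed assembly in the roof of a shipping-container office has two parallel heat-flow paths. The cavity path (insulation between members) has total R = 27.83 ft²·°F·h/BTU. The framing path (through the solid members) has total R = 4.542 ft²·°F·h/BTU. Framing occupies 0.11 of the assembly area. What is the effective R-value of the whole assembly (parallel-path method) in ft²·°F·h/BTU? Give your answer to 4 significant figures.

17.79 ft²·°F·h/BTU

U_eff = 0.89/27.83 + 0.11/4.542 = 0.03198 + 0.024218 = 0.056198
R_eff = 1/U_eff = 17.794 ft²·°F·h/BTU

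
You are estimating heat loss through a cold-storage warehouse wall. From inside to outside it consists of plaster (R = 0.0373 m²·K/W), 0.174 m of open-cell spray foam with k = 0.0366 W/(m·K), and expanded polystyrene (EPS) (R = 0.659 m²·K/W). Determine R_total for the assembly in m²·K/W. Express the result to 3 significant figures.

0.174/0.0366 = 4.754
R_total = 0.0373 + 4.754 + 0.659 = 5.45 m²·K/W

5.45 m²·K/W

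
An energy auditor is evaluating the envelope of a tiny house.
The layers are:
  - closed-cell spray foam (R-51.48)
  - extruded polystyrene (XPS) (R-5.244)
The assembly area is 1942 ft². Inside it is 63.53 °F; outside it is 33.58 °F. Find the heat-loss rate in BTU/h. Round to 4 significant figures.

R_total = 51.48 + 5.244 = 56.724 ft²·°F·h/BTU
Q = A·ΔT/R = 1942 × (63.53 − 33.58) / 56.724 = 1025.4 BTU/h

1025 BTU/h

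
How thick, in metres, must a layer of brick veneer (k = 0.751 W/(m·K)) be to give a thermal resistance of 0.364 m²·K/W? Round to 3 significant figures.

0.273 m

L = R·k = 0.364 × 0.751 = 0.2734 m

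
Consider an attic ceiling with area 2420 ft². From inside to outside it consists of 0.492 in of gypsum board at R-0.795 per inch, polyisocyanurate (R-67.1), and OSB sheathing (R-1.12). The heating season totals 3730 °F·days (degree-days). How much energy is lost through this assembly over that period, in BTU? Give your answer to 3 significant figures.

3160000 BTU

0.492 × 0.795 = 0.3911
R_total = 0.3911 + 67.1 + 1.12 = 68.61 ft²·°F·h/BTU
E = A × HDD × 24 / R = 2420 × 3730 × 24 / 68.61 = 3157000 BTU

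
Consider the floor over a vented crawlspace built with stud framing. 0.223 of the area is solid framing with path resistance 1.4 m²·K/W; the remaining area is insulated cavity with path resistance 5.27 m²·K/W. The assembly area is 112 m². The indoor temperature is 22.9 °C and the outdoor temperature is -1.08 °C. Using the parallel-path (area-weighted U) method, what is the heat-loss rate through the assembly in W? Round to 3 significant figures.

U_eff = 0.777/5.27 + 0.223/1.4 = 0.1474 + 0.1593 = 0.3067
R_eff = 1/U_eff = 3.26 m²·K/W
Q = 112 × (22.9 − (-1.08)) / 3.26 = 823.8 W

824 W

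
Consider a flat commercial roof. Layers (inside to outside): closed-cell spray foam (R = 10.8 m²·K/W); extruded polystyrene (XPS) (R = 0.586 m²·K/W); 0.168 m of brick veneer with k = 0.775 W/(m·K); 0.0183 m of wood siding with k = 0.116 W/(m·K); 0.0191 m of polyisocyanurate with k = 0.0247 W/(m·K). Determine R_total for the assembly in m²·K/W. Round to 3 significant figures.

0.168/0.775 = 0.2168
0.0183/0.116 = 0.1578
0.0191/0.0247 = 0.7733
R_total = 10.8 + 0.586 + 0.2168 + 0.1578 + 0.7733 = 12.53 m²·K/W

12.5 m²·K/W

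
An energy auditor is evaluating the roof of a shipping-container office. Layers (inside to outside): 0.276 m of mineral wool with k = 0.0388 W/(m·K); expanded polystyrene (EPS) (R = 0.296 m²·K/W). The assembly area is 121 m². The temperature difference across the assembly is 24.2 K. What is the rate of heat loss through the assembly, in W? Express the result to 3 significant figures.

0.276/0.0388 = 7.113
R_total = 7.113 + 0.296 = 7.409 m²·K/W
Q = A·ΔT/R = 121 × 24.2 / 7.409 = 395.2 W

395 W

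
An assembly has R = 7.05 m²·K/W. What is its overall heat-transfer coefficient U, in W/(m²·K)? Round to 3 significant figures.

0.142 W/(m²·K)

U = 1/R = 1/7.05 = 0.1418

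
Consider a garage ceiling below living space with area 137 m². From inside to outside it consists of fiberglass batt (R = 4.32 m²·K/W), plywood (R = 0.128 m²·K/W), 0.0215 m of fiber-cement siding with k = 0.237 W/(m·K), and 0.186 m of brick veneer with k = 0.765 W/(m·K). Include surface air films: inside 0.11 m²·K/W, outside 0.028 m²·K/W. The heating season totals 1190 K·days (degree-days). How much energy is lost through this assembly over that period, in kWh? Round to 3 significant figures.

795 kWh

0.0215/0.237 = 0.09072
0.186/0.765 = 0.2431
R_total = 0.11 + 4.32 + 0.128 + 0.09072 + 0.2431 + 0.028 = 4.92 m²·K/W
E = A × HDD × 24 / R / 1000 = 137 × 1190 × 24 / 4.92 / 1000 = 795.3 kWh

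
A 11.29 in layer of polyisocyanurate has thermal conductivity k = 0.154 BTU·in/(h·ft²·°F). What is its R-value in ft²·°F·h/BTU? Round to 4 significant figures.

73.31 ft²·°F·h/BTU

R = L/k = 11.29/0.154 = 73.312 ft²·°F·h/BTU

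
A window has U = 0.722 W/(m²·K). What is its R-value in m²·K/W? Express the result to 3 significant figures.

R = 1/U = 1/0.722 = 1.385

1.39 m²·K/W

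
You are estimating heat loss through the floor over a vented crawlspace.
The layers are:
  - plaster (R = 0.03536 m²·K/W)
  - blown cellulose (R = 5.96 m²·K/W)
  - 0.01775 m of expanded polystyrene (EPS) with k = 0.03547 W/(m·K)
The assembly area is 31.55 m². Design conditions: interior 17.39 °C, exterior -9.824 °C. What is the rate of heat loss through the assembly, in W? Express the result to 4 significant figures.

132.2 W

0.01775/0.03547 = 0.50042
R_total = 0.03536 + 5.96 + 0.50042 = 6.4958 m²·K/W
Q = A·ΔT/R = 31.55 × (17.39 − (-9.824)) / 6.4958 = 132.18 W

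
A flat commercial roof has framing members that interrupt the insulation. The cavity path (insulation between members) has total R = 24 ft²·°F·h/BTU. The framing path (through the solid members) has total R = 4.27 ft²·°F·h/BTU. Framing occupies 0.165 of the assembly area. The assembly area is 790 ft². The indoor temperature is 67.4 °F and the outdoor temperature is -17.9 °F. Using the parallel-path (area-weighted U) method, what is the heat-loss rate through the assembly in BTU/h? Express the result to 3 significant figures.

4950 BTU/h

U_eff = 0.835/24 + 0.165/4.27 = 0.03479 + 0.03864 = 0.07343
R_eff = 1/U_eff = 13.62 ft²·°F·h/BTU
Q = 790 × (67.4 − (-17.9)) / 13.62 = 4948 BTU/h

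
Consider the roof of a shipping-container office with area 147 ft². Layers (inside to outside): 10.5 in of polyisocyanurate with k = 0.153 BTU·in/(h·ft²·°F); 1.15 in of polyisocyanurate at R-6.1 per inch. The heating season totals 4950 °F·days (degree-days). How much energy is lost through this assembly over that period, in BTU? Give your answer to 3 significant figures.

10.5/0.153 = 68.63
1.15 × 6.1 = 7.015
R_total = 68.63 + 7.015 = 75.64 ft²·°F·h/BTU
E = A × HDD × 24 / R = 147 × 4950 × 24 / 75.64 = 230900 BTU

231000 BTU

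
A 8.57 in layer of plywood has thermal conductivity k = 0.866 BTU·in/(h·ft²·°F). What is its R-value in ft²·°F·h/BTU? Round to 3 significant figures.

9.90 ft²·°F·h/BTU

R = L/k = 8.57/0.866 = 9.896 ft²·°F·h/BTU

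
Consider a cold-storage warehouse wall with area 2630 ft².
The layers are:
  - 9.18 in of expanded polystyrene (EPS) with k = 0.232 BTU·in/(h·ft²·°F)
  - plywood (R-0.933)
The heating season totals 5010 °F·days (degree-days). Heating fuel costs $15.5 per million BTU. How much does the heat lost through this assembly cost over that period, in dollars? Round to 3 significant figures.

121 dollars

9.18/0.232 = 39.57
R_total = 39.57 + 0.933 = 40.5 ft²·°F·h/BTU
E = A × HDD × 24 / R = 2630 × 5010 × 24 / 40.5 = 7808000 BTU
Cost = 7808000/10⁶ × 15.5 = $121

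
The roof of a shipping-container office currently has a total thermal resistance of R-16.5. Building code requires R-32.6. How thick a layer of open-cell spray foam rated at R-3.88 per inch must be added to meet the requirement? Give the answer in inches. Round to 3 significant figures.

4.15 in

ΔR = 32.6 − 16.5 = 16.1 ft²·°F·h/BTU
L = ΔR / (R/in) = 16.1/3.88 = 4.149 in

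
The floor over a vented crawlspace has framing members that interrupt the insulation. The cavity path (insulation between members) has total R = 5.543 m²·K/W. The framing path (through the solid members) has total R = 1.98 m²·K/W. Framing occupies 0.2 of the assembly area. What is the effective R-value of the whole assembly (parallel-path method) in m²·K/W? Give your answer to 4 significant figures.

4.076 m²·K/W

U_eff = 0.8/5.543 + 0.2/1.98 = 0.14433 + 0.10101 = 0.24534
R_eff = 1/U_eff = 4.076 m²·K/W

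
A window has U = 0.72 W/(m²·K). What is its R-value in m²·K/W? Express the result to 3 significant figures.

R = 1/U = 1/0.72 = 1.389

1.39 m²·K/W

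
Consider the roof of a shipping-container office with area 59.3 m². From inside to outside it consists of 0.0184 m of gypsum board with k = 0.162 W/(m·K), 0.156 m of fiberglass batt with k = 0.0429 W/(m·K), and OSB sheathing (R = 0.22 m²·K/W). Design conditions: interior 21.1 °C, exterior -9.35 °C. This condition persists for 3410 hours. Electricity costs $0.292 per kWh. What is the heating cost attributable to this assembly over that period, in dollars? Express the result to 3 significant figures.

453 dollars

0.0184/0.162 = 0.1136
0.156/0.0429 = 3.636
R_total = 0.1136 + 3.636 + 0.22 = 3.97 m²·K/W
Q = 59.3 × (21.1 − (-9.35)) / 3.97 = 454.8 W
E = 454.8 W × 3410 h / 1000 = 1551 kWh
Cost = 1551 × 0.292 = $452.9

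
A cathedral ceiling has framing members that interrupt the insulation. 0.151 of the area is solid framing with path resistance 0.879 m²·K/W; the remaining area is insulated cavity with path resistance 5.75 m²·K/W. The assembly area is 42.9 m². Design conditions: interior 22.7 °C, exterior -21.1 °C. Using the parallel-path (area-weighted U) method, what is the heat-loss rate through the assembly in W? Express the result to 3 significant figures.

U_eff = 0.849/5.75 + 0.151/0.879 = 0.1477 + 0.1718 = 0.3194
R_eff = 1/U_eff = 3.13 m²·K/W
Q = 42.9 × (22.7 − (-21.1)) / 3.13 = 600.2 W

600 W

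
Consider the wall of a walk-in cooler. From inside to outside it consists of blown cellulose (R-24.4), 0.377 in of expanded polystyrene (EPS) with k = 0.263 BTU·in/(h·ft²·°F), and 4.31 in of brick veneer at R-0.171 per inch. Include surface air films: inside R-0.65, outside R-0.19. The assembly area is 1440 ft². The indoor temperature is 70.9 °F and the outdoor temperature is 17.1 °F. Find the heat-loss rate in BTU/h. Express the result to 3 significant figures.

2830 BTU/h

0.377/0.263 = 1.433
4.31 × 0.171 = 0.737
R_total = 0.65 + 24.4 + 1.433 + 0.737 + 0.19 = 27.41 ft²·°F·h/BTU
Q = A·ΔT/R = 1440 × (70.9 − 17.1) / 27.41 = 2826 BTU/h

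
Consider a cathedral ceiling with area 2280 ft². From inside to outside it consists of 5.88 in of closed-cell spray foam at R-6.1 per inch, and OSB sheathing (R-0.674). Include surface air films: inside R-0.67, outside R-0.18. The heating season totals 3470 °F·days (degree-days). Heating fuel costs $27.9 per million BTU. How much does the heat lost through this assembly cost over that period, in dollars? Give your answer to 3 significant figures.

5.88 × 6.1 = 35.87
R_total = 0.67 + 35.87 + 0.674 + 0.18 = 37.39 ft²·°F·h/BTU
E = A × HDD × 24 / R = 2280 × 3470 × 24 / 37.39 = 5078000 BTU
Cost = 5078000/10⁶ × 27.9 = $141.7

142 dollars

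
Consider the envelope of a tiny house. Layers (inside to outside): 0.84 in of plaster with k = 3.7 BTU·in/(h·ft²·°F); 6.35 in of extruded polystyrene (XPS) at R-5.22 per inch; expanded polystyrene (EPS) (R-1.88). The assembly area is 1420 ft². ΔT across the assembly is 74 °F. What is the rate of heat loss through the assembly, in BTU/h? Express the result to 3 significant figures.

2980 BTU/h

0.84/3.7 = 0.227
6.35 × 5.22 = 33.15
R_total = 0.227 + 33.15 + 1.88 = 35.25 ft²·°F·h/BTU
Q = A·ΔT/R = 1420 × 74 / 35.25 = 2981 BTU/h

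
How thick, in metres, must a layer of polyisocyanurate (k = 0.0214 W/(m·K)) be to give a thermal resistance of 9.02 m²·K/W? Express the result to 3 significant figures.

L = R·k = 9.02 × 0.0214 = 0.193 m

0.193 m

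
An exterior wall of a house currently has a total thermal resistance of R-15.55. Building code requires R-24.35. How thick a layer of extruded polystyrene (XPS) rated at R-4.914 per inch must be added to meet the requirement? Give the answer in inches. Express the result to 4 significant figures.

ΔR = 24.35 − 15.55 = 8.8 ft²·°F·h/BTU
L = ΔR / (R/in) = 8.8/4.914 = 1.7908 in

1.791 in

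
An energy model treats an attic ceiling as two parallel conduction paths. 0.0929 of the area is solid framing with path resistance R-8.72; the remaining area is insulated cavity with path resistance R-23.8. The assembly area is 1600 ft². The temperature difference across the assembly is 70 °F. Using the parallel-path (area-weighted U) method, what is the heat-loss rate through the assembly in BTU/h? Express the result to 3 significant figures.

5460 BTU/h

U_eff = 0.9071/23.8 + 0.0929/8.72 = 0.03811 + 0.01065 = 0.04877
R_eff = 1/U_eff = 20.51 ft²·°F·h/BTU
Q = 1600 × 70 / 20.51 = 5462 BTU/h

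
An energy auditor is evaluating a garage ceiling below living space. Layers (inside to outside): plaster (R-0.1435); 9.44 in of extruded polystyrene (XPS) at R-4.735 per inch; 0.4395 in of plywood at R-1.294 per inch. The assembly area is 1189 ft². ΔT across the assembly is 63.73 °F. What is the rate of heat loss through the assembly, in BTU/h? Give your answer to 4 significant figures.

9.44 × 4.735 = 44.698
0.4395 × 1.294 = 0.56871
R_total = 0.1435 + 44.698 + 0.56871 = 45.411 ft²·°F·h/BTU
Q = A·ΔT/R = 1189 × 63.73 / 45.411 = 1668.7 BTU/h

1669 BTU/h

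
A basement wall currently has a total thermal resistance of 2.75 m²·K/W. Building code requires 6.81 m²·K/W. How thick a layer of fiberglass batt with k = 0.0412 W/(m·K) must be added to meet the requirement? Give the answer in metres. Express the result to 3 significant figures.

ΔR = 6.81 − 2.75 = 4.06 m²·K/W
L = ΔR × k = 4.06 × 0.0412 = 0.1673 m

0.167 m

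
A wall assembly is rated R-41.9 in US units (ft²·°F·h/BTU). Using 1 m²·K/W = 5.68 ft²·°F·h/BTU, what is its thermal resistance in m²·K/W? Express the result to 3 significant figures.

7.38 m²·K/W

R_SI = 41.9/5.68 = 7.377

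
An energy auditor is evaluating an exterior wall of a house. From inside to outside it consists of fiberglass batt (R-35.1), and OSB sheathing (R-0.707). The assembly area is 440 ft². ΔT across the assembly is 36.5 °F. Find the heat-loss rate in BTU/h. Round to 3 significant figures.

R_total = 35.1 + 0.707 = 35.81 ft²·°F·h/BTU
Q = A·ΔT/R = 440 × 36.5 / 35.81 = 448.5 BTU/h

449 BTU/h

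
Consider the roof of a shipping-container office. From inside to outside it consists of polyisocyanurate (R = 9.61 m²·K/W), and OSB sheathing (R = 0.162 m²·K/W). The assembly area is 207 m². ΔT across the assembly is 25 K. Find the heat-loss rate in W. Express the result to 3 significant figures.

R_total = 9.61 + 0.162 = 9.772 m²·K/W
Q = A·ΔT/R = 207 × 25 / 9.772 = 529.6 W

530 W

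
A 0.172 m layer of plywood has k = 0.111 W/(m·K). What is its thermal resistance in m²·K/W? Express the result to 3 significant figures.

1.55 m²·K/W

R = L/k = 0.172/0.111 = 1.55 m²·K/W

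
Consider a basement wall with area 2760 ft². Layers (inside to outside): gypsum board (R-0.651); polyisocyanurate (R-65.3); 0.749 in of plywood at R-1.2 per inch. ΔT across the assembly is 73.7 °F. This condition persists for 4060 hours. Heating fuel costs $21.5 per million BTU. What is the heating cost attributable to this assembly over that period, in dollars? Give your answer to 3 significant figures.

0.749 × 1.2 = 0.8988
R_total = 0.651 + 65.3 + 0.8988 = 66.85 ft²·°F·h/BTU
Q = 2760 × 73.7 / 66.85 = 3043 BTU/h
E = 3043 × 4060 = 12350000 BTU
Cost = 12350000/10⁶ × 21.5 = $265.6

266 dollars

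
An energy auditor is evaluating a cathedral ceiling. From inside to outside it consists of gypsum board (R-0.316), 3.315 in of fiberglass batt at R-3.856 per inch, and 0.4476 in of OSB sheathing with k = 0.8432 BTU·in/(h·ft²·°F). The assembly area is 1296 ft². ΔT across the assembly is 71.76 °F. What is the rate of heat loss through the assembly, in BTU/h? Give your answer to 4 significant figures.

3.315 × 3.856 = 12.783
0.4476/0.8432 = 0.53083
R_total = 0.316 + 12.783 + 0.53083 = 13.629 ft²·°F·h/BTU
Q = A·ΔT/R = 1296 × 71.76 / 13.629 = 6823.5 BTU/h

6824 BTU/h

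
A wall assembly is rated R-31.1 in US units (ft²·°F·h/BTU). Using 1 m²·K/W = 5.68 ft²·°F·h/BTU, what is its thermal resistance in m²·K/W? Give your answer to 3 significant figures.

5.48 m²·K/W

R_SI = 31.1/5.68 = 5.475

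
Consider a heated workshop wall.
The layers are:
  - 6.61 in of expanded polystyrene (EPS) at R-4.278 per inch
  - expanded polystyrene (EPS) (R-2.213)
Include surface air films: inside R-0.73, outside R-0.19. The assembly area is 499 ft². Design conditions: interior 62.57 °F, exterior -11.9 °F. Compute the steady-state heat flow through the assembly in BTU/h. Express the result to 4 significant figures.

6.61 × 4.278 = 28.278
R_total = 0.73 + 28.278 + 2.213 + 0.19 = 31.411 ft²·°F·h/BTU
Q = A·ΔT/R = 499 × (62.57 − (-11.9)) / 31.411 = 1183.1 BTU/h

1183 BTU/h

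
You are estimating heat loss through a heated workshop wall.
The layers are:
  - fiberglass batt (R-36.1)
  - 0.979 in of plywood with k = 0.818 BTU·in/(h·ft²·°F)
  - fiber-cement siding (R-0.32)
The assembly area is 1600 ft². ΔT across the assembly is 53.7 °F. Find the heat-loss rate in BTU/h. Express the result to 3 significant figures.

2280 BTU/h

0.979/0.818 = 1.197
R_total = 36.1 + 1.197 + 0.32 = 37.62 ft²·°F·h/BTU
Q = A·ΔT/R = 1600 × 53.7 / 37.62 = 2284 BTU/h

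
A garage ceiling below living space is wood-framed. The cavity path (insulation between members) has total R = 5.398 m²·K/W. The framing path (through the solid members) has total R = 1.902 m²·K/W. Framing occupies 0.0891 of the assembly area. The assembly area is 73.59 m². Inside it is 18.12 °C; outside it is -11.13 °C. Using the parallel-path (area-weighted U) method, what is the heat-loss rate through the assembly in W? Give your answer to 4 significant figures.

U_eff = 0.9109/5.398 + 0.0891/1.902 = 0.16875 + 0.046845 = 0.21559
R_eff = 1/U_eff = 4.6384 m²·K/W
Q = 73.59 × (18.12 − (-11.13)) / 4.6384 = 464.07 W

464.1 W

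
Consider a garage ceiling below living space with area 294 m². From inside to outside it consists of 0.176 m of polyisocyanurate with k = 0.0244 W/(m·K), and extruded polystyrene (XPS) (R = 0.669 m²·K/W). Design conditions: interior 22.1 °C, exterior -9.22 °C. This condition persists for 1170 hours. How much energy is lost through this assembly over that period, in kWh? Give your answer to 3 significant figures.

1370 kWh

0.176/0.0244 = 7.213
R_total = 7.213 + 0.669 = 7.882 m²·K/W
Q = 294 × (22.1 − (-9.22)) / 7.882 = 1168 W
E = 1168 W × 1170 h / 1000 = 1367 kWh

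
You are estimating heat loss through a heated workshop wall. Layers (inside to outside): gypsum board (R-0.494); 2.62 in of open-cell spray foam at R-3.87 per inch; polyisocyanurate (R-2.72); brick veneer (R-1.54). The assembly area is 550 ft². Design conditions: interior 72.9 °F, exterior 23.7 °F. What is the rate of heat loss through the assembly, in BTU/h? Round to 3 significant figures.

1820 BTU/h

2.62 × 3.87 = 10.14
R_total = 0.494 + 10.14 + 2.72 + 1.54 = 14.89 ft²·°F·h/BTU
Q = A·ΔT/R = 550 × (72.9 − 23.7) / 14.89 = 1817 BTU/h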